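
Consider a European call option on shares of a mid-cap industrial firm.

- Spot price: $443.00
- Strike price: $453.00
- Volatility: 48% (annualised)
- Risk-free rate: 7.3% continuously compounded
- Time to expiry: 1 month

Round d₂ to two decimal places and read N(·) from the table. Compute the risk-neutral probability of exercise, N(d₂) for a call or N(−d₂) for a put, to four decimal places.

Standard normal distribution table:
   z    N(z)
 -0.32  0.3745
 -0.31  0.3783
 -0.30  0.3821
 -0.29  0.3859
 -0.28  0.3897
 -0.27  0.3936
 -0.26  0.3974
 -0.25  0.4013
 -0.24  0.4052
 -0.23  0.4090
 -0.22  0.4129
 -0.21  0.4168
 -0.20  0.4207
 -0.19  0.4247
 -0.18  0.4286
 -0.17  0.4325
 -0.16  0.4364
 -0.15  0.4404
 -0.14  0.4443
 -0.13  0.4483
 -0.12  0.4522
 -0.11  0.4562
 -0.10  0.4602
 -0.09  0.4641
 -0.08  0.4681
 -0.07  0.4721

σ√T = 0.48·√0.08333 = 0.1386
d₁ = [ln(443/453) + (0.073 + 0.48²/2)·0.08333] / 0.1386 = [-0.0223 + 0.0157] / 0.1386 = -0.0479 which rounds to -0.05
d₂ = d₁ − σ√T = -0.0479 − 0.1386 = -0.1865 which rounds to -0.19
Risk-neutral Pr[S_T > K] = N(d₂) = N(-0.19) = 0.4247

0.4247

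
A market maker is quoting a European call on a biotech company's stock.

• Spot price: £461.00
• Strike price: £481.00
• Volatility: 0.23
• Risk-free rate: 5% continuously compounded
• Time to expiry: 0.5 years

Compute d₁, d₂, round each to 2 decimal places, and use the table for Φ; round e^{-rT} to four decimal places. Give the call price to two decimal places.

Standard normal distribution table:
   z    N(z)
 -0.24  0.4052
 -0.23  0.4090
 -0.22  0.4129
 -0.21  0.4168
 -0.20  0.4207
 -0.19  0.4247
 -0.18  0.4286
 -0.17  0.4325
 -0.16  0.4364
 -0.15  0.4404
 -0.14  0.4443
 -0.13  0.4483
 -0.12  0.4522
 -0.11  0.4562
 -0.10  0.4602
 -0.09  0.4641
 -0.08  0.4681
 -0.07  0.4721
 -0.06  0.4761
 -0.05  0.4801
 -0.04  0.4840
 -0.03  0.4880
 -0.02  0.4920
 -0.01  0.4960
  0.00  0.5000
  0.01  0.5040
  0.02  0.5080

T = 0.5;  σ√T = 0.1626
d₁ = [ln(461/481) + (0.05 + ½·0.23²)·0.5] / (σ√T) = (-0.0425 + 0.0382) / 0.1626 = -0.0261 ≈ -0.03
d₂ = -0.0261 − 0.1626 = -0.1887 ≈ -0.19
e^(−rT) = e^(−0.05·0.5) = 0.9753
N(d₁) = N(-0.03) = 0.4880;  N(d₂) = N(-0.19) = 0.4247
C = 461·0.4880 − 481·0.9753·0.4247 = 224.9680 − 199.2350 = 25.7330

£25.73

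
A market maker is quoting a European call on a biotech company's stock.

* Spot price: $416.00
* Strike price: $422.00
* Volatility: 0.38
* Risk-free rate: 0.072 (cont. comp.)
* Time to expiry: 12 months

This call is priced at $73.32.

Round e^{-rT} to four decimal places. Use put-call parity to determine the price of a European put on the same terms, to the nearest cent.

$49.99

e^(−rT) = e^(−0.072·1) = 0.9305
Put-call parity: C − P = S − K·e^(−rT) = 416 − 422·0.9305 = 416 − 392.6710 = 23.3290
P = C − (C − P) = 73.32 − (23.3290) = 49.9910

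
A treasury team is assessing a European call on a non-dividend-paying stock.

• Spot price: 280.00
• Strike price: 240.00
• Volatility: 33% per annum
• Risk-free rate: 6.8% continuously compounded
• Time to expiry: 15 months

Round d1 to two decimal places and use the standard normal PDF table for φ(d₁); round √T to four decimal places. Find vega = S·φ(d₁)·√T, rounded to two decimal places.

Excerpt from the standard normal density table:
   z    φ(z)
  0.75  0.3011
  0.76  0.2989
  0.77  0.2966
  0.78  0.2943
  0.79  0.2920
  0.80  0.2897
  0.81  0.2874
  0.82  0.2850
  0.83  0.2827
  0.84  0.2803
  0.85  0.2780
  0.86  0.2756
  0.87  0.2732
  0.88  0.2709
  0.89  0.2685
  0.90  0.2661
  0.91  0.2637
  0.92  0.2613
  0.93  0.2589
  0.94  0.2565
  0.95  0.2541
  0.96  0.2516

σ√T = 0.33 × 1.1180 = 0.3690
ln(S/K) + (r + σ²/2)T = ln(280/240) + (0.068 + 0.33²/2)·1.25 = 0.1542 + 0.1531 = 0.3072
d₁ = 0.3072 / 0.3690 = 0.8327 → 0.83
√T = √1.25 = 1.1180
φ(d₁) = φ(0.83) = 0.2827
vega = S·φ(d₁)·√T = 280·0.2827·1.1180 = 88.4964

88.50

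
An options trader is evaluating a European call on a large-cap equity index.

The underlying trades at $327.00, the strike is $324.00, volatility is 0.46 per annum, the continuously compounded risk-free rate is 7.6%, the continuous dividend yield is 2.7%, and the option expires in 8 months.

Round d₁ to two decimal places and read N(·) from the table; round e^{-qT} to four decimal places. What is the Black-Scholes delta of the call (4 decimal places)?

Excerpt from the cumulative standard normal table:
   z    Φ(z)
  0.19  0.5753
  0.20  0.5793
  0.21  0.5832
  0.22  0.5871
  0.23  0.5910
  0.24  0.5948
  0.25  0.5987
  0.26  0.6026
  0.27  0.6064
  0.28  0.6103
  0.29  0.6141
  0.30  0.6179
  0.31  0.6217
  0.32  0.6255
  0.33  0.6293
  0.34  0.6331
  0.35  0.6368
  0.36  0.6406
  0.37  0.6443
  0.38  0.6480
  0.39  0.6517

σ√T = 0.46 × 0.8165 = 0.3756
ln(S/K) + (r − q + σ²/2)T = ln(327/324) + (0.076 − 0.027 + 0.46²/2)·0.6667 = 0.0092 + 0.1032 = 0.1124
d₁ = 0.1124 / 0.3756 = 0.2993 ⇒ 0.30
N(d₁) = N(0.30) = 0.6179
Δ_call = exp(−qT)·N(d₁) = 0.9822·0.6179 = 0.6069

0.6069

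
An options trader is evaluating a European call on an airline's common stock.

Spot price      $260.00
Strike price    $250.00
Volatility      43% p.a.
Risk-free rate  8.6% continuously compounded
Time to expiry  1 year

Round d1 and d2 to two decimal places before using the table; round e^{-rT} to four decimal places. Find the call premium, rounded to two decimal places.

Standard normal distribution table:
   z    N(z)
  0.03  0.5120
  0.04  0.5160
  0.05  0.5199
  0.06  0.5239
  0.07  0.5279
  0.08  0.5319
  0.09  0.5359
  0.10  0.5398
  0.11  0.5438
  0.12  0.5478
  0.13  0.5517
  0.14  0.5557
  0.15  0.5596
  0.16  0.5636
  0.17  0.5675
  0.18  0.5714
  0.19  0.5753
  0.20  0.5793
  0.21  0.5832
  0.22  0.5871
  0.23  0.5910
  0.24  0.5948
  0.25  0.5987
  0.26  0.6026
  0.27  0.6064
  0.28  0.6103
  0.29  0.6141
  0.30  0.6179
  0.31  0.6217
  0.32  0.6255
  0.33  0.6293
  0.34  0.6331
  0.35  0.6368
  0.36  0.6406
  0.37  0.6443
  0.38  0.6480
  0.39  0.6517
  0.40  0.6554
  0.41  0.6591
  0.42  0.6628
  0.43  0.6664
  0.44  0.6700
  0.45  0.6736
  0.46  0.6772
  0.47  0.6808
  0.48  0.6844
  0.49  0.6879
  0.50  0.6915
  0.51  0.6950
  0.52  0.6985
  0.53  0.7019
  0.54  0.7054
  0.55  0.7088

$58.68

σ√T = 0.43·√1 = 0.4300
d₁ = [ln(260/250) + (0.086 + ½·0.43²)·1] / (σ√T) = (0.0392 + 0.1784) / 0.4300 = 0.5062 which rounds to 0.51
d₂ = 0.5062 − 0.4300 = 0.0762 which rounds to 0.08
e^(−rT) = e^(−0.086·1) = 0.9176
N(d₁) = N(0.51) = 0.6950;  N(d₂) = N(0.08) = 0.5319
C = 260·0.6950 − 250·0.9176·0.5319 = 180.7000 − 122.0179 = 58.6821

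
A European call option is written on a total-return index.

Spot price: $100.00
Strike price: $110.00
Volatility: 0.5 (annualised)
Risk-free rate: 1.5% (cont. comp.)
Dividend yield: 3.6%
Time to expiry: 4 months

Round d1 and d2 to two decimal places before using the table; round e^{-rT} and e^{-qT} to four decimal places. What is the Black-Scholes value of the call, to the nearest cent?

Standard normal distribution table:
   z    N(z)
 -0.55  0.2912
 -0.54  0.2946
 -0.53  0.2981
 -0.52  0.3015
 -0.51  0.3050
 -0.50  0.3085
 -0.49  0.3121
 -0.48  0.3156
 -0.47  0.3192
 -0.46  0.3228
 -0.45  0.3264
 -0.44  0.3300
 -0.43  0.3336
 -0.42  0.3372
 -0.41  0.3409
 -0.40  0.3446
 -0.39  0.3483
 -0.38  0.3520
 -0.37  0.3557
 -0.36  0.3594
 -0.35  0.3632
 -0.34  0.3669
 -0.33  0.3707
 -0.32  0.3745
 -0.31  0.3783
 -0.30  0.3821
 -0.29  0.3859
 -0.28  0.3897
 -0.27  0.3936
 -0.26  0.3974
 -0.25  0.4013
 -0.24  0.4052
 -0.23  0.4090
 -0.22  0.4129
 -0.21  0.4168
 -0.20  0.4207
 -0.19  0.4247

$7.42

σ√T = 0.5 × 0.5774 = 0.2887
ln(S/K) + (r − q + σ²/2)T = ln(100/110) + (0.015 − 0.036 + 0.5²/2)·0.3333 = -0.0953 + 0.0347 = -0.0606
d₁ = -0.0606 / 0.2887 = -0.2101 ⇒ -0.21
d₂ = d₁ − σ√T = -0.2101 − 0.2887 = -0.4988 ⇒ -0.50
exp(−qT) = exp(−0.036·0.3333) = 0.9881;  exp(−rT) = exp(−0.015·0.3333) = 0.9950
C = 100·0.9881·N(-0.21) − 110·0.9950·N(-0.50) = 100·0.9881·0.4168 − 110·0.9950·0.3085 = 41.1840 − 33.7653 = 7.4187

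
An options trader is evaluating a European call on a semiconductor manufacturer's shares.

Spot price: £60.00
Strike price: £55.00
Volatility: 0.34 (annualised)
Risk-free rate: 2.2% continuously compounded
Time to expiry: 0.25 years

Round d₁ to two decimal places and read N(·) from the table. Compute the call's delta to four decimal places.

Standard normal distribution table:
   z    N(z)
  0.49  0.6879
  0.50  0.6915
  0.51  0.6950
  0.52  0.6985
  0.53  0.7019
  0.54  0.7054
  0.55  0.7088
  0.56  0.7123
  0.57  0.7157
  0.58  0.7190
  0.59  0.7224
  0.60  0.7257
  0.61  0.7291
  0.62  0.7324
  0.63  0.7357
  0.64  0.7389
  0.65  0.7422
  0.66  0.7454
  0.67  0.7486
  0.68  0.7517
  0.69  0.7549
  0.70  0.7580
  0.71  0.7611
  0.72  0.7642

0.7357

σ√T = 0.34·√0.25 = 0.1700
ln(S/K) + (r + σ²/2)T = ln(60/55) + (0.022 + 0.34²/2)·0.25 = 0.0870 + 0.0200 = 0.1070
d₁ = 0.1070 / 0.1700 = 0.6292 ⇒ 0.63
N(d₁) = N(0.63) = 0.7357
Δ_call = N(d₁) = 0.7357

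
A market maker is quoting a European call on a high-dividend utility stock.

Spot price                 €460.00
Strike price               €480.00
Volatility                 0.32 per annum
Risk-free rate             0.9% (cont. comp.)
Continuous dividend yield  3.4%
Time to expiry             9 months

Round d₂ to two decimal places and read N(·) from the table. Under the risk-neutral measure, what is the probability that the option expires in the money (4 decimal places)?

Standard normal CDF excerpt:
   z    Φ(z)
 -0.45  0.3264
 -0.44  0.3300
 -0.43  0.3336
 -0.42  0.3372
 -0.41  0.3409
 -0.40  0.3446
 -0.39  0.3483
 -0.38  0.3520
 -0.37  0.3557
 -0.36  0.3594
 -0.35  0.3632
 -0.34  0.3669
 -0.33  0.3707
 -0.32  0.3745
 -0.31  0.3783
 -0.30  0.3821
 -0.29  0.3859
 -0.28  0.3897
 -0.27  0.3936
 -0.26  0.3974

0.3594

σ√T = 0.32·√0.75 = 0.2771
d₁ = [ln(460/480) + (0.009 − 0.034 + ½·0.32²)·0.75] / (σ√T) = (-0.0426 + 0.0197) / 0.2771 = -0.0827 ≈ -0.08
d₂ = -0.0827 − 0.2771 = -0.3598 ≈ -0.36
Risk-neutral Pr[S_T > K] = N(d₂) = N(-0.36) = 0.3594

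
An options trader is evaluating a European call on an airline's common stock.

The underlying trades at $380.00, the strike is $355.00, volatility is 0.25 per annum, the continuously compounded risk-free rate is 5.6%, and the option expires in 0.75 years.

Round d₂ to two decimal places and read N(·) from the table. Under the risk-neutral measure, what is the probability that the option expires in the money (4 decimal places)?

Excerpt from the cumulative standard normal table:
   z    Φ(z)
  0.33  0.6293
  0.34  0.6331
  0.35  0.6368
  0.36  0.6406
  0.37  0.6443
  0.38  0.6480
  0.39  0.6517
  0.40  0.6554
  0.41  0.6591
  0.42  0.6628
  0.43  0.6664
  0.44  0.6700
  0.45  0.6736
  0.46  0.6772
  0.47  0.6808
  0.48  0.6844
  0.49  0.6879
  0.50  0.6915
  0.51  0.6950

σ√T = 0.25·√0.75 = 0.2165
d₁ = [ln(380/355) + (0.056 + 0.25²/2)·0.75] / 0.2165 = [0.0681 + 0.0654] / 0.2165 = 0.6166 → 0.62
d₂ = d₁ − σ√T = 0.6166 − 0.2165 = 0.4001 → 0.40
Risk-neutral Pr[S_T > K] = N(d₂) = N(0.40) = 0.6554

0.6554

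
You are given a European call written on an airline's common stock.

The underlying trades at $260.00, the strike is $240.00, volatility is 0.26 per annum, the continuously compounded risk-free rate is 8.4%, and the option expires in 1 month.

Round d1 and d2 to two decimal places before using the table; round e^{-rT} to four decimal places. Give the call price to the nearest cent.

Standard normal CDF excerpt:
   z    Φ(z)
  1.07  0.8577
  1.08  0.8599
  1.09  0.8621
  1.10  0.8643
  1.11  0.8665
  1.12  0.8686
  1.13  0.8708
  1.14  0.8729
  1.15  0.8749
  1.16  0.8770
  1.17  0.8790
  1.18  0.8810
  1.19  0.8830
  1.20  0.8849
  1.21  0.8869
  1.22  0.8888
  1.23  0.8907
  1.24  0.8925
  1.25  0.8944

σ√T = 0.26·√0.08333 = 0.0751
d₁ = [ln(260/240) + (0.084 + 0.26²/2)·0.08333] / 0.0751 = [0.0800 + 0.0098] / 0.0751 = 1.1972 ≈ 1.20
d₂ = d₁ − σ√T = 1.1972 − 0.0751 = 1.1222 ≈ 1.12
exp(−rT) = exp(−0.084·0.08333) = 0.9930
N(d₁) = N(1.20) = 0.8849;  N(d₂) = N(1.12) = 0.8686
C = 260·0.8849 − 240·0.9930·0.8686 = 230.0740 − 207.0048 = 23.0692

$23.07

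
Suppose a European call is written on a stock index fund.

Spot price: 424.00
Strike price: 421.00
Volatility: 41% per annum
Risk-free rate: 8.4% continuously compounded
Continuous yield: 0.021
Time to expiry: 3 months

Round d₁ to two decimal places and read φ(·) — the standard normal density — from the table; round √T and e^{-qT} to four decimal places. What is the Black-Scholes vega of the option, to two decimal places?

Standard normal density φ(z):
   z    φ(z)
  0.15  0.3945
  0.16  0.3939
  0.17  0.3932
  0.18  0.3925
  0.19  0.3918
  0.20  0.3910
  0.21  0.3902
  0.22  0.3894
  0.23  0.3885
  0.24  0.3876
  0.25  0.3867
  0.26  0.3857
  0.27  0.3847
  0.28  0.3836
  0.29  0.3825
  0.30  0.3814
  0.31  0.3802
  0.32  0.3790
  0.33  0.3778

82.29

σ√T = 0.41 × 0.5000 = 0.2050
ln(S/K) + (r − q + σ²/2)T = ln(424/421) + (0.084 − 0.021 + 0.41²/2)·0.25 = 0.0071 + 0.0368 = 0.0439
d₁ = 0.0439 / 0.2050 = 0.2140 ≈ 0.21
√T = √0.25 = 0.5000
φ(d₁) = φ(0.21) = 0.3902
exp(−qT) = exp(−0.021·0.25) = 0.9948
vega = S·exp(−qT)·φ(d₁)·√T = 424·0.9948·0.3902·0.5000 = 82.2922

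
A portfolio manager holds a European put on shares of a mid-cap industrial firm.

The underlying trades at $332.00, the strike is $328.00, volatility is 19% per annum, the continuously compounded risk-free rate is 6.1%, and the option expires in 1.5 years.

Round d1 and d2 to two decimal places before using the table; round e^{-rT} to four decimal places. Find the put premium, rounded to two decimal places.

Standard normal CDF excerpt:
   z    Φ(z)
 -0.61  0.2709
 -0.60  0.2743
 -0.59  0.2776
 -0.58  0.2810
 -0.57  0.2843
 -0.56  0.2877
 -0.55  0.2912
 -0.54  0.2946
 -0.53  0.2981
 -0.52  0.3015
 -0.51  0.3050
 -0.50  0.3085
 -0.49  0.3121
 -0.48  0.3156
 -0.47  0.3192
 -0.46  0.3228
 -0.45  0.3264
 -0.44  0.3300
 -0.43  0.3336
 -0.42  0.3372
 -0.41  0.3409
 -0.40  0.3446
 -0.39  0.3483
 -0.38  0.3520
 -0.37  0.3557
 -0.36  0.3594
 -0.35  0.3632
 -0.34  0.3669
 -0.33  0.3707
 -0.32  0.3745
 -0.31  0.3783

σ√T = 0.19·√1.5 = 0.2327
d₁ = [ln(332/328) + (0.061 + 0.19²/2)·1.5] / 0.2327 = [0.0121 + 0.1186] / 0.2327 = 0.5616 → 0.56
d₂ = d₁ − σ√T = 0.5616 − 0.2327 = 0.3289 → 0.33
exp(−rT) = exp(−0.061·1.5) = 0.9126
N(−d₂) = N(-0.33) = 0.3707;  N(−d₁) = N(-0.56) = 0.2877
P = 328·0.9126·0.3707 − 332·0.2877 = 110.9627 − 95.5164 = 15.4463

$15.45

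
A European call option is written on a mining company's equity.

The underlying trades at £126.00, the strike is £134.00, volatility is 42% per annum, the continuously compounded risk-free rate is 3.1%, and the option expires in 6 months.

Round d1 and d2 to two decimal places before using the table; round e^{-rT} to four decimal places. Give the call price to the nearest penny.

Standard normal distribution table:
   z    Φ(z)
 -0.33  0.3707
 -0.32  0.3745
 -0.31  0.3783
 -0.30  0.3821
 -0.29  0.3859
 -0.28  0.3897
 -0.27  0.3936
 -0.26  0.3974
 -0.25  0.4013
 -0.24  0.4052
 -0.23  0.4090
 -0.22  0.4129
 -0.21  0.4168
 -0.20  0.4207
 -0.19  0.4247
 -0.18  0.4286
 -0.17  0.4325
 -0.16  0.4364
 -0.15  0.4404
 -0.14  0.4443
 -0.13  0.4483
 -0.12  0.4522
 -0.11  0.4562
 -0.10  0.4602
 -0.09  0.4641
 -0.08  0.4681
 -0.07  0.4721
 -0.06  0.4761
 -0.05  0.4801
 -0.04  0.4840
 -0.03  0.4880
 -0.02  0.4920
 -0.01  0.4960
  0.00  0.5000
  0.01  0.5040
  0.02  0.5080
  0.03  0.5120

£12.08

σ√T = 0.42 × 0.7071 = 0.2970
d₁ = [ln(126/134) + (0.031 + 0.42²/2)·0.5] / 0.2970 = [-0.0616 + 0.0596] / 0.2970 = -0.0066 which rounds to -0.01
d₂ = d₁ − σ√T = -0.0066 − 0.2970 = -0.3036 which rounds to -0.30
exp(−rT) = exp(−0.031·0.5) = 0.9846
N(d₁) = N(-0.01) = 0.4960;  N(d₂) = N(-0.30) = 0.3821
C = 126·0.4960 − 134·0.9846·0.3821 = 62.4960 − 50.4129 = 12.0831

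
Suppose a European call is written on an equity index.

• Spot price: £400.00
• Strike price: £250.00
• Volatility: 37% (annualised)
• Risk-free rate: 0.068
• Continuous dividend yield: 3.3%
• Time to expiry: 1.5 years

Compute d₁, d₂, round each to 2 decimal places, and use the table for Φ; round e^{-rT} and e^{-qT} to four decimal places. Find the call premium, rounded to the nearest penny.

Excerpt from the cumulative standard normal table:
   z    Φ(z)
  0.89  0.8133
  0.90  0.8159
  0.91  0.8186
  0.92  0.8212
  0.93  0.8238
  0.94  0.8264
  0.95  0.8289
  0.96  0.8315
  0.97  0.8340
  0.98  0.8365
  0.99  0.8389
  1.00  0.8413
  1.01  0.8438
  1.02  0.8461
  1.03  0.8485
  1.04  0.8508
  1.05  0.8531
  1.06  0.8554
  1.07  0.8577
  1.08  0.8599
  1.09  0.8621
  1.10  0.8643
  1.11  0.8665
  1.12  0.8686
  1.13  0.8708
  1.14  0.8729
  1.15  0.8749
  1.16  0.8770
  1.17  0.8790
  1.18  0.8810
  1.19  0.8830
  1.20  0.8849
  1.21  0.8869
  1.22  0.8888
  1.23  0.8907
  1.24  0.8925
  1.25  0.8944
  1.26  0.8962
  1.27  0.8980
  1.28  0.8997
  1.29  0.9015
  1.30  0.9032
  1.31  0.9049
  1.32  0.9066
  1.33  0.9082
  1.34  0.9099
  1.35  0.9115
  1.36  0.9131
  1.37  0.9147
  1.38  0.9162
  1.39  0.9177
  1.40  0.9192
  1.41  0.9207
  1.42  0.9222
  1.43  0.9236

T = 1.5;  σ√T = 0.4532
ln(S/K) + (r − q + σ²/2)T = ln(400/250) + (0.068 − 0.033 + 0.37²/2)·1.5 = 0.4700 + 0.1552 = 0.6252
d₁ = 0.6252 / 0.4532 = 1.3796 which rounds to 1.38
d₂ = d₁ − σ√T = 1.3796 − 0.4532 = 0.9265 which rounds to 0.93
exp(−qT) = exp(−0.033·1.5) = 0.9517;  exp(−rT) = exp(−0.068·1.5) = 0.9030
C = 400·0.9517·N(1.38) − 250·0.9030·N(0.93) = 400·0.9517·0.9162 − 250·0.9030·0.8238 = 348.7790 − 185.9728 = 162.8062

£162.81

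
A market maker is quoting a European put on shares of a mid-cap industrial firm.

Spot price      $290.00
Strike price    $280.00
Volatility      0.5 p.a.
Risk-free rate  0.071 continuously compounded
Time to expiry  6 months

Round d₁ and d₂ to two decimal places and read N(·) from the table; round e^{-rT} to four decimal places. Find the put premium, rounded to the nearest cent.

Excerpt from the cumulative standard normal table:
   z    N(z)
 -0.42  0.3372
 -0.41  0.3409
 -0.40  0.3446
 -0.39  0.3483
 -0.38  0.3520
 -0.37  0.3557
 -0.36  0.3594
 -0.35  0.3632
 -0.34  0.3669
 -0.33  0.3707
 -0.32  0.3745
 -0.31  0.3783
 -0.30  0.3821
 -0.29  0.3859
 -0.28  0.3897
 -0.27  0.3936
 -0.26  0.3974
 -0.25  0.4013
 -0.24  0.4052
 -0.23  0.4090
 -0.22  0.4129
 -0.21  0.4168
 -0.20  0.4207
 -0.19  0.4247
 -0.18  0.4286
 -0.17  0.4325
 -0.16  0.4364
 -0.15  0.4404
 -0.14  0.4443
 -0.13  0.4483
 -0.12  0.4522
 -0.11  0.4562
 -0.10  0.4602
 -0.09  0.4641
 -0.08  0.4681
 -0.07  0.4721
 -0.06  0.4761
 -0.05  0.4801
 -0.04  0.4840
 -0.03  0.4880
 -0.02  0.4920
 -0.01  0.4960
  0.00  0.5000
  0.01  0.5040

T = 0.5;  σ√T = 0.3536
ln(S/K) + (r + σ²/2)T = ln(290/280) + (0.071 + 0.5²/2)·0.5 = 0.0351 + 0.0980 = 0.1331
d₁ = 0.1331 / 0.3536 = 0.3764 which rounds to 0.38
d₂ = d₁ − σ√T = 0.3764 − 0.3536 = 0.0229 which rounds to 0.02
exp(−rT) = exp(−0.071·0.5) = 0.9651
N(−d₂) = N(-0.02) = 0.4920;  N(−d₁) = N(-0.38) = 0.3520
P = 280·0.9651·0.4920 − 290·0.3520 = 132.9522 − 102.0800 = 30.8722

$30.87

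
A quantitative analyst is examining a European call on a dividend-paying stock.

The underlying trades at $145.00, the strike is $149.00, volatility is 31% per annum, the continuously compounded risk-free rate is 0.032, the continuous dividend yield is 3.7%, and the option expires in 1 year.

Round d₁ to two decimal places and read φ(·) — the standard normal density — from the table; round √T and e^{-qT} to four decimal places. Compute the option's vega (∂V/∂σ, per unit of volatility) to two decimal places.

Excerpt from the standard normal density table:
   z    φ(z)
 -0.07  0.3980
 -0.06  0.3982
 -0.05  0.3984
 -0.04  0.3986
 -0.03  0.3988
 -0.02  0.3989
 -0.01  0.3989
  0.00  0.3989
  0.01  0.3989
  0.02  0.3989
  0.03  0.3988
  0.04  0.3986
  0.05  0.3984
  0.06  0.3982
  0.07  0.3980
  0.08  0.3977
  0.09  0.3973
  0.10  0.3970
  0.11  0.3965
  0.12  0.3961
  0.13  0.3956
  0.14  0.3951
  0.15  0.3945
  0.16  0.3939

σ√T = 0.31 × 1.0000 = 0.3100
d₁ = [ln(145/149) + (0.032 − 0.037 + 0.31²/2)·1] / 0.3100 = [-0.0272 + 0.0431] / 0.3100 = 0.0511 → 0.05
√T = √1 = 1.0000
φ(d₁) = φ(0.05) = 0.3984
e^(−qT) = e^(−0.037·1) = 0.9637
vega = S·e^(−qT)·φ(d₁)·√T = 145·0.9637·0.3984·1.0000 = 55.6710

55.67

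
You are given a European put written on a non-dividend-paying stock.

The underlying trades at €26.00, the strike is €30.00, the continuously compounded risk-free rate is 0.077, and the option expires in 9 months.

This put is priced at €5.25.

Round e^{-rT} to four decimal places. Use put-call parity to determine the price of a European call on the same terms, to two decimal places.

e^(−rT) = e^(−0.077·0.75) = 0.9439
Put-call parity: C − P = S − K·e^(−rT) = 26 − 30·0.9439 = 26 − 28.3170 = -2.3170
C = P + (C − P) = 5.25 + (-2.3170) = 2.9330

€2.93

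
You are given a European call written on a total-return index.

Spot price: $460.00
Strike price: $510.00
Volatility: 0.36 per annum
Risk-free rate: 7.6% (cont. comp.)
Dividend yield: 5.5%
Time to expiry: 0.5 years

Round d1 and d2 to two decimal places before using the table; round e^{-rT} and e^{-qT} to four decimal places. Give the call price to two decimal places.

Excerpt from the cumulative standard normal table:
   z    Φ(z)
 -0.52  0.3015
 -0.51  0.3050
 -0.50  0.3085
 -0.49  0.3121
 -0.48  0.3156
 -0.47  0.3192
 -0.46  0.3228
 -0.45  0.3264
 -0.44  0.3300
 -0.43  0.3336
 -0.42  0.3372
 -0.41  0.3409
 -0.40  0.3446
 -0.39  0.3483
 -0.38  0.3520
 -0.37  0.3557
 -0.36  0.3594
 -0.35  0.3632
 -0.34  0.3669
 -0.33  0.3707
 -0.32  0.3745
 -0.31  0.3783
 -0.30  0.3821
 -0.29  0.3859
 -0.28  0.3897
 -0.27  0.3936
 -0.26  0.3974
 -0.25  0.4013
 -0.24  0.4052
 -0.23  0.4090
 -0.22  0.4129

σ√T = 0.36 × 0.7071 = 0.2546
d₁ = [ln(460/510) + (0.076 − 0.055 + 0.36²/2)·0.5] / 0.2546 = [-0.1032 + 0.0429] / 0.2546 = -0.2368 which rounds to -0.24
d₂ = d₁ − σ√T = -0.2368 − 0.2546 = -0.4914 which rounds to -0.49
exp(−qT) = exp(−0.055·0.5) = 0.9729;  exp(−rT) = exp(−0.076·0.5) = 0.9627
C = 460·0.9729·N(-0.24) − 510·0.9627·N(-0.49) = 460·0.9729·0.4052 − 510·0.9627·0.3121 = 181.3408 − 153.2339 = 28.1069

$28.11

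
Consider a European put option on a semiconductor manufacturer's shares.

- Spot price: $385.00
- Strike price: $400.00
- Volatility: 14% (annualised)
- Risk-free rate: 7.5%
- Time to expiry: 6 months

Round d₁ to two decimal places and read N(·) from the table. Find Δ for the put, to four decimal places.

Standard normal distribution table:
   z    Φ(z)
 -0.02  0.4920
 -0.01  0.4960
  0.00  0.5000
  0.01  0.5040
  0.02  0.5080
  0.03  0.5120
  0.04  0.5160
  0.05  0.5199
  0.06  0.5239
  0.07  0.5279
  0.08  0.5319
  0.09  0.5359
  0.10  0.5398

T = 0.5;  σ√T = 0.0990
d₁ = [ln(385/400) + (0.075 + 0.14²/2)·0.5] / 0.0990 = [-0.0382 + 0.0424] / 0.0990 = 0.0422 ⇒ 0.04
N(d₁) = N(0.04) = 0.5160
Δ_put = N(d₁) − 1 = 0.5160 − 1 = -0.4840

-0.4840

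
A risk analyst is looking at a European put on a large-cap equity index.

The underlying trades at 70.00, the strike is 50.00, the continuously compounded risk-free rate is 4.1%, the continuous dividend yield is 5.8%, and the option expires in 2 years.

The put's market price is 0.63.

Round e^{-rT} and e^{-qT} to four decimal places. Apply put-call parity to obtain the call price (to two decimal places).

e^(−qT) = e^(−0.058·2) = 0.8905;  e^(−rT) = e^(−0.041·2) = 0.9213
Put-call parity: C − P = S·e^(−qT) − K·e^(−rT) = 70·0.8905 − 50·0.9213 = 62.3350 − 46.0650 = 16.2700
C = P + (C − P) = 0.63 + (16.2700) = 16.9000

16.90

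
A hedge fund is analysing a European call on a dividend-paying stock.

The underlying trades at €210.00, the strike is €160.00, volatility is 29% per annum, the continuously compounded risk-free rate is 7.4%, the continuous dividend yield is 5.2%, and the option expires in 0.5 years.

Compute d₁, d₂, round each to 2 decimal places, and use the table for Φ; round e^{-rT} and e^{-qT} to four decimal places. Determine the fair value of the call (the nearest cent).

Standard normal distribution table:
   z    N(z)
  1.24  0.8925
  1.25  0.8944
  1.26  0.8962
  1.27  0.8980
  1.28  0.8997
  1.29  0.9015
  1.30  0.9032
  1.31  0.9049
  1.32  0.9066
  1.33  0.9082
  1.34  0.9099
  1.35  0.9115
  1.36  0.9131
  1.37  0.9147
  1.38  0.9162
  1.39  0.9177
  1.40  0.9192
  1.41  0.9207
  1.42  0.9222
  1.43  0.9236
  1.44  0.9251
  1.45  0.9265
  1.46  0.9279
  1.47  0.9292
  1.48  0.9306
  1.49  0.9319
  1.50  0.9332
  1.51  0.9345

T = 0.5;  σ√T = 0.2051
ln(S/K) + (r − q + σ²/2)T = ln(210/160) + (0.074 − 0.052 + 0.29²/2)·0.5 = 0.2719 + 0.0320 = 0.3040
d₁ = 0.3040 / 0.2051 = 1.4823 ⇒ 1.48
d₂ = d₁ − σ√T = 1.4823 − 0.2051 = 1.2772 ⇒ 1.28
exp(−qT) = exp(−0.052·0.5) = 0.9743;  exp(−rT) = exp(−0.074·0.5) = 0.9637
C = 210·0.9743·N(1.48) − 160·0.9637·N(1.28) = 210·0.9743·0.9306 − 160·0.9637·0.8997 = 190.4036 − 138.7265 = 51.6770

€51.68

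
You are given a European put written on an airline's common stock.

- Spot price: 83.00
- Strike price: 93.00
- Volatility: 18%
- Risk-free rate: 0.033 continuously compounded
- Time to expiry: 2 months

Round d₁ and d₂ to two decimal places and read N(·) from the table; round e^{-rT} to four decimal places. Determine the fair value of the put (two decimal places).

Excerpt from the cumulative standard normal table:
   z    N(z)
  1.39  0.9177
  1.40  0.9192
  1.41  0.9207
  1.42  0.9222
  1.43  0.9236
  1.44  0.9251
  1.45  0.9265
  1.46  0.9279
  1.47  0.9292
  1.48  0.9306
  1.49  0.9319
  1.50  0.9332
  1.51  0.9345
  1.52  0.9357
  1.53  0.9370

9.65

T = 0.1667;  σ√T = 0.0735
d₁ = [ln(83/93) + (0.033 + 0.18²/2)·0.1667] / 0.0735 = [-0.1138 + 0.0082] / 0.0735 = -1.4365 which rounds to -1.44
d₂ = d₁ − σ√T = -1.4365 − 0.0735 = -1.5100 which rounds to -1.51
exp(−rT) = exp(−0.033·0.1667) = 0.9945
P = 93·0.9945·N(1.51) − 83·N(1.44) = 93·0.9945·0.9345 − 83·0.9251 = 86.4305 − 76.7833 = 9.6472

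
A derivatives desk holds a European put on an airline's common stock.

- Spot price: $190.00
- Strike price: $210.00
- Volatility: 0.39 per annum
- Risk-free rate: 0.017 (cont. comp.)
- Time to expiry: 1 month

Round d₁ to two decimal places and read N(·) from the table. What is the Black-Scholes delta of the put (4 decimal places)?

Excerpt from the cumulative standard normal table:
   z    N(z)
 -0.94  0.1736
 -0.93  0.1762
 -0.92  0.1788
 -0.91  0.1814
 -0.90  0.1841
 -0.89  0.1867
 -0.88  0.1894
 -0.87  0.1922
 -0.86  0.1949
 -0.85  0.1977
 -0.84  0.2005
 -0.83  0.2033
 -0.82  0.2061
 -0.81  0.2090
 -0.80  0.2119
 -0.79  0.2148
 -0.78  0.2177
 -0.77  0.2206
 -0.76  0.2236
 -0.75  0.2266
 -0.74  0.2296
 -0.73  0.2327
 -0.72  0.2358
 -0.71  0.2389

-0.7939

T = 0.08333;  σ√T = 0.1126
d₁ = [ln(190/210) + (0.017 + 0.39²/2)·0.08333] / 0.1126 = [-0.1001 + 0.0078] / 0.1126 = -0.8201 ⇒ -0.82
N(d₁) = N(-0.82) = 0.2061
Δ_put = N(d₁) − 1 = 0.2061 − 1 = -0.7939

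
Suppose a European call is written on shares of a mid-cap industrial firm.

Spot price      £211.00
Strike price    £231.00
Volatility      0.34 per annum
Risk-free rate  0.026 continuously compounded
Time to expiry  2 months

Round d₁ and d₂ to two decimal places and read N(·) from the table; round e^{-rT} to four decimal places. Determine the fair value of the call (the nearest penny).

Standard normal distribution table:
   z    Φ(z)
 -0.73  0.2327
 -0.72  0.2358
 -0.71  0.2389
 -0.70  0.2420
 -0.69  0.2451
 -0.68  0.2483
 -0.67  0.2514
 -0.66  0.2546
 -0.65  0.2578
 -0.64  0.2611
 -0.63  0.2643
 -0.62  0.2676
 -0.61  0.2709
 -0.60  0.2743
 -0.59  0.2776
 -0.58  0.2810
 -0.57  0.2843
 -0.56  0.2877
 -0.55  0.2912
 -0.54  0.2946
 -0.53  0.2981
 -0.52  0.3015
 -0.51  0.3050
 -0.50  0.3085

σ√T = 0.34·√0.1667 = 0.1388
d₁ = [ln(211/231) + (0.026 + 0.34²/2)·0.1667] / 0.1388 = [-0.0906 + 0.0140] / 0.1388 = -0.5518 → -0.55
d₂ = d₁ − σ√T = -0.5518 − 0.1388 = -0.6906 → -0.69
e^(−rT) = e^(−0.026·0.1667) = 0.9957
N(d₁) = N(-0.55) = 0.2912;  N(d₂) = N(-0.69) = 0.2451
C = 211·0.2912 − 231·0.9957·0.2451 = 61.4432 − 56.3746 = 5.0686

£5.07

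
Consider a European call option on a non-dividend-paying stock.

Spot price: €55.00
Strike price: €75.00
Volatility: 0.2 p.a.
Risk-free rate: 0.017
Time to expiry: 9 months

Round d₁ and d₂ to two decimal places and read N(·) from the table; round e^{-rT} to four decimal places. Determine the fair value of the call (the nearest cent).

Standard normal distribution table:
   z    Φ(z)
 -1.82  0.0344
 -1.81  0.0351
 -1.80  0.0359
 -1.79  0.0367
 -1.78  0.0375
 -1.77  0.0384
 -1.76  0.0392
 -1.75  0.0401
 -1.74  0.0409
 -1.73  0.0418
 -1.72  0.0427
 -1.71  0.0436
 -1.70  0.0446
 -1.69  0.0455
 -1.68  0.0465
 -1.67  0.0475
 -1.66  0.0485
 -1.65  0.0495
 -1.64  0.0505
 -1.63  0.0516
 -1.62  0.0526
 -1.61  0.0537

€0.18

T = 0.75;  σ√T = 0.1732
ln(S/K) + (r + σ²/2)T = ln(55/75) + (0.017 + 0.2²/2)·0.75 = -0.3102 + 0.0278 = -0.2824
d₁ = -0.2824 / 0.1732 = -1.6305 which rounds to -1.63
d₂ = d₁ − σ√T = -1.6305 − 0.1732 = -1.8037 which rounds to -1.80
e^(−rT) = e^(−0.017·0.75) = 0.9873
C = 55·N(-1.63) − 75·0.9873·N(-1.80) = 55·0.0516 − 75·0.9873·0.0359 = 2.8380 − 2.6583 = 0.1797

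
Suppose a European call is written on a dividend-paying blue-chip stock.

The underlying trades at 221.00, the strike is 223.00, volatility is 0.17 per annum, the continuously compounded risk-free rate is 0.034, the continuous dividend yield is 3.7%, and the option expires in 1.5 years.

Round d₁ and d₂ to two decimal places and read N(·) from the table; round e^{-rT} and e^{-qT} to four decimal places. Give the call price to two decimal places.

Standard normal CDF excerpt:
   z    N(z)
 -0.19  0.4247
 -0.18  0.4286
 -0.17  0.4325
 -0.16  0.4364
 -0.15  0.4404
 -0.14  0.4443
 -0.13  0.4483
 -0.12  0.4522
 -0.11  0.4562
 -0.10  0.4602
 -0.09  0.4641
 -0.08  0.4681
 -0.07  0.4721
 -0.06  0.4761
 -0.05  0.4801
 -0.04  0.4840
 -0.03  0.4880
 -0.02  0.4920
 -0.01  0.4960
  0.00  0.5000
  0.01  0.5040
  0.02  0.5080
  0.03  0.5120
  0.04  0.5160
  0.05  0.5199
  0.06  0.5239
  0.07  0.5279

σ√T = 0.17·√1.5 = 0.2082
ln(S/K) + (r − q + σ²/2)T = ln(221/223) + (0.034 − 0.037 + 0.17²/2)·1.5 = -0.0090 + 0.0172 = 0.0082
d₁ = 0.0082 / 0.2082 = 0.0392 which rounds to 0.04
d₂ = d₁ − σ√T = 0.0392 − 0.2082 = -0.1690 which rounds to -0.17
e^(−qT) = e^(−0.037·1.5) = 0.9460;  e^(−rT) = e^(−0.034·1.5) = 0.9503
N(d₁) = N(0.04) = 0.5160;  N(d₂) = N(-0.17) = 0.4325
C = 221·0.9460·0.5160 − 223·0.9503·0.4325 = 107.8781 − 91.6541 = 16.2240

16.22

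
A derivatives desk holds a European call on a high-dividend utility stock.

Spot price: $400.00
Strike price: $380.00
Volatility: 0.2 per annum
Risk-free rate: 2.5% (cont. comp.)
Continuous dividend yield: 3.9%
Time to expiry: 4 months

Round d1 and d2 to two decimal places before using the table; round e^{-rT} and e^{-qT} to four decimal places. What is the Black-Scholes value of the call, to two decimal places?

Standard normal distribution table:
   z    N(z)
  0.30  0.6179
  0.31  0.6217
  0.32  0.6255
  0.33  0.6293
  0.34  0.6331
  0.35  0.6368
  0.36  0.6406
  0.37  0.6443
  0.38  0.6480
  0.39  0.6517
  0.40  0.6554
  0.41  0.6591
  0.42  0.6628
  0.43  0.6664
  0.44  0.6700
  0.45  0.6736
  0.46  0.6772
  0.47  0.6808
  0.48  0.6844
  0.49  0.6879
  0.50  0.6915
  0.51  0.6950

T = 0.3333;  σ√T = 0.1155
d₁ = [ln(400/380) + (0.025 − 0.039 + 0.2²/2)·0.3333] / 0.1155 = [0.0513 + 0.0020] / 0.1155 = 0.4615 ⇒ 0.46
d₂ = d₁ − σ√T = 0.4615 − 0.1155 = 0.3461 ⇒ 0.35
e^(−qT) = e^(−0.039·0.3333) = 0.9871;  e^(−rT) = e^(−0.025·0.3333) = 0.9917
N(d₁) = N(0.46) = 0.6772;  N(d₂) = N(0.35) = 0.6368
C = 400·0.9871·0.6772 − 380·0.9917·0.6368 = 267.3856 − 239.9755 = 27.4101

$27.41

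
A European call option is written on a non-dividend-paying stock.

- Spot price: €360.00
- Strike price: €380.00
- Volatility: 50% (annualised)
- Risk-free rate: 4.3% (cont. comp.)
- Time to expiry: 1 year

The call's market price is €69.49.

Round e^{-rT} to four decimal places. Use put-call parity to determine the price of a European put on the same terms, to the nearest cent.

exp(−rT) = exp(−0.043·1) = 0.9579
Put-call parity: C − P = S − K·e^(−rT) = 360 − 380·0.9579 = 360 − 364.0020 = -4.0020
P = C − (C − P) = 69.49 − (-4.0020) = 73.4920

€73.49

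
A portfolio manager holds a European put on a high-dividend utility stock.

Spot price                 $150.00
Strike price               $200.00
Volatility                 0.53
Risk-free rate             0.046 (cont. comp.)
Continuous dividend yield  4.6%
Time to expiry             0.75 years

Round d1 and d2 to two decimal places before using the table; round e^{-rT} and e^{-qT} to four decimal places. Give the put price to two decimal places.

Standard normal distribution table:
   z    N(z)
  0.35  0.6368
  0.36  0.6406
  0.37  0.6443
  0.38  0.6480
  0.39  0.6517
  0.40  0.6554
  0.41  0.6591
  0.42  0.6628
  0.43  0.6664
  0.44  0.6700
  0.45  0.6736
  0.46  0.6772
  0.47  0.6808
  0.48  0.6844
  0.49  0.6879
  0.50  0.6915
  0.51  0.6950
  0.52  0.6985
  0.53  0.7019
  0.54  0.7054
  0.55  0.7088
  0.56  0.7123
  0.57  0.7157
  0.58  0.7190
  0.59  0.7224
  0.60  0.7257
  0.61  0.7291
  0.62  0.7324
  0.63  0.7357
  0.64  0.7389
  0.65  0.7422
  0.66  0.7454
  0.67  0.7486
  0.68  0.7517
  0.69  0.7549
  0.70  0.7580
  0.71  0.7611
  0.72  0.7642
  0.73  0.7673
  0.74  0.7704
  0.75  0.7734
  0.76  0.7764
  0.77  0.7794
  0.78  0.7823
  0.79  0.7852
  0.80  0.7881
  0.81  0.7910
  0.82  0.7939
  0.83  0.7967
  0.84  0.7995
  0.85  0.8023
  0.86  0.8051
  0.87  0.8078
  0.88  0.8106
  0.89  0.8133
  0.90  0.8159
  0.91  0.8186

σ√T = 0.53·√0.75 = 0.4590
d₁ = [ln(150/200) + (0.046 − 0.046 + 0.53²/2)·0.75] / 0.4590 = [-0.2877 + 0.1053] / 0.4590 = -0.3973 which rounds to -0.40
d₂ = d₁ − σ√T = -0.3973 − 0.4590 = -0.8563 which rounds to -0.86
exp(−qT) = exp(−0.046·0.75) = 0.9661;  exp(−rT) = exp(−0.046·0.75) = 0.9661
P = 200·0.9661·N(0.86) − 150·0.9661·N(0.40) = 200·0.9661·0.8051 − 150·0.9661·0.6554 = 155.5614 − 94.9773 = 60.5841

$60.58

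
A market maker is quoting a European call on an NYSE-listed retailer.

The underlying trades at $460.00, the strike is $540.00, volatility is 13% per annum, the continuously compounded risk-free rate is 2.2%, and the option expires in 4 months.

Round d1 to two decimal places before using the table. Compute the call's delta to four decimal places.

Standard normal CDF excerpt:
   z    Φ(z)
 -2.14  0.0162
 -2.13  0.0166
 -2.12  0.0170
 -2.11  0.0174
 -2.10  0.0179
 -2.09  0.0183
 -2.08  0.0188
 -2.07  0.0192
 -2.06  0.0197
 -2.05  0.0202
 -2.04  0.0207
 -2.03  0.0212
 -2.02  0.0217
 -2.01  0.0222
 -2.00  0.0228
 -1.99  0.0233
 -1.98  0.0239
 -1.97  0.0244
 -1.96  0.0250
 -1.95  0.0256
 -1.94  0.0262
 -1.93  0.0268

σ√T = 0.13·√0.3333 = 0.0751
ln(S/K) + (r + σ²/2)T = ln(460/540) + (0.022 + 0.13²/2)·0.3333 = -0.1603 + 0.0101 = -0.1502
d₁ = -0.1502 / 0.0751 = -2.0011 ≈ -2.00
N(d₁) = N(-2.00) = 0.0228
Δ_call = N(d₁) = 0.0228

0.0228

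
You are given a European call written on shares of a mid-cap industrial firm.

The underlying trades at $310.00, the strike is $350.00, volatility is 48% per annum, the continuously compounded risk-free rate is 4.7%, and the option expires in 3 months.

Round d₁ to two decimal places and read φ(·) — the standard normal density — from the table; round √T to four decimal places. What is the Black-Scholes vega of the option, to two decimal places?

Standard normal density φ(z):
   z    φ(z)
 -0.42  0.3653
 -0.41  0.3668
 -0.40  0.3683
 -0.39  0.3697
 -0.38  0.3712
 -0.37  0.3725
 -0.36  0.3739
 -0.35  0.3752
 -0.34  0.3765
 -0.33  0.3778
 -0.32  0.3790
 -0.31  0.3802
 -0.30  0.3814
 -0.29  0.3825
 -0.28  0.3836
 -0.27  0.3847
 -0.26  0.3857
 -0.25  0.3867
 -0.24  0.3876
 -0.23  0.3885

58.36

σ√T = 0.48 × 0.5000 = 0.2400
d₁ = [ln(310/350) + (0.047 + 0.48²/2)·0.25] / 0.2400 = [-0.1214 + 0.0406] / 0.2400 = -0.3367 ≈ -0.34
√T = √0.25 = 0.5000
φ(d₁) = φ(-0.34) = 0.3765
vega = S·φ(d₁)·√T = 310·0.3765·0.5000 = 58.3575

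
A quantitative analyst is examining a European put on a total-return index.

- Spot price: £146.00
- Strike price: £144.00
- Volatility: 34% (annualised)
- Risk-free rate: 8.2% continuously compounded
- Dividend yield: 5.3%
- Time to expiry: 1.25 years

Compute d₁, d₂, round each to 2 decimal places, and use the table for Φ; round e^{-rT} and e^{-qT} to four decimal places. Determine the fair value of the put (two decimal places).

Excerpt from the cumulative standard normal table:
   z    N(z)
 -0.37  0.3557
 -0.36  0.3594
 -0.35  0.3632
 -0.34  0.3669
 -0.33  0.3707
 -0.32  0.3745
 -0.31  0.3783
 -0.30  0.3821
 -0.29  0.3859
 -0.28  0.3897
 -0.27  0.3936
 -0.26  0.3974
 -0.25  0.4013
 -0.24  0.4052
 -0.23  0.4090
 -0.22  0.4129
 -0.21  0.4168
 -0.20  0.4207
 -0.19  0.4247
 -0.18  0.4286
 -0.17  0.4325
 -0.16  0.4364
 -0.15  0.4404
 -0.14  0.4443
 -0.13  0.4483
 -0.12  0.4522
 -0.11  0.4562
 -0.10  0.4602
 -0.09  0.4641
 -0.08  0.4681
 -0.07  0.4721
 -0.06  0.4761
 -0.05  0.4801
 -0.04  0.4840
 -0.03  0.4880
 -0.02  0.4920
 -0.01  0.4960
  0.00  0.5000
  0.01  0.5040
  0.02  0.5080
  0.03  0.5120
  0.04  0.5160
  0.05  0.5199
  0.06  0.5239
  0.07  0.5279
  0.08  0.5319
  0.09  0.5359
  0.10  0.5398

σ√T = 0.34 × 1.1180 = 0.3801
d₁ = [ln(146/144) + (0.082 − 0.053 + 0.34²/2)·1.25] / 0.3801 = [0.0138 + 0.1085] / 0.3801 = 0.3217 ≈ 0.32
d₂ = d₁ − σ√T = 0.3217 − 0.3801 = -0.0584 ≈ -0.06
exp(−qT) = exp(−0.053·1.25) = 0.9359;  exp(−rT) = exp(−0.082·1.25) = 0.9026
P = 144·0.9026·N(0.06) − 146·0.9359·N(-0.32) = 144·0.9026·0.5239 − 146·0.9359·0.3745 = 68.0936 − 51.1722 = 16.9214

£16.92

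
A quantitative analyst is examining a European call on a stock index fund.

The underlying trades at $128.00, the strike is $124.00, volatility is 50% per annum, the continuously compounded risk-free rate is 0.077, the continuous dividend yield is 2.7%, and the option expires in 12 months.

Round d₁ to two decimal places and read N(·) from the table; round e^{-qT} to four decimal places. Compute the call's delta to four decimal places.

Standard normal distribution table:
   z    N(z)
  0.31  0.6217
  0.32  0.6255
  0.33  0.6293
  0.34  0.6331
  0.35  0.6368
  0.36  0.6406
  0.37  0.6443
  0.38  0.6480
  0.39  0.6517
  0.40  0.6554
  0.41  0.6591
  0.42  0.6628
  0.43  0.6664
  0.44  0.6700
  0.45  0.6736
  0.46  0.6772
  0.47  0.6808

σ√T = 0.5·√1 = 0.5000
d₁ = [ln(128/124) + (0.077 − 0.027 + 0.5²/2)·1] / 0.5000 = [0.0317 + 0.1750] / 0.5000 = 0.4135 which rounds to 0.41
N(d₁) = N(0.41) = 0.6591
Δ_call = e^(−qT)·N(d₁) = 0.9734·0.6591 = 0.6416

0.6416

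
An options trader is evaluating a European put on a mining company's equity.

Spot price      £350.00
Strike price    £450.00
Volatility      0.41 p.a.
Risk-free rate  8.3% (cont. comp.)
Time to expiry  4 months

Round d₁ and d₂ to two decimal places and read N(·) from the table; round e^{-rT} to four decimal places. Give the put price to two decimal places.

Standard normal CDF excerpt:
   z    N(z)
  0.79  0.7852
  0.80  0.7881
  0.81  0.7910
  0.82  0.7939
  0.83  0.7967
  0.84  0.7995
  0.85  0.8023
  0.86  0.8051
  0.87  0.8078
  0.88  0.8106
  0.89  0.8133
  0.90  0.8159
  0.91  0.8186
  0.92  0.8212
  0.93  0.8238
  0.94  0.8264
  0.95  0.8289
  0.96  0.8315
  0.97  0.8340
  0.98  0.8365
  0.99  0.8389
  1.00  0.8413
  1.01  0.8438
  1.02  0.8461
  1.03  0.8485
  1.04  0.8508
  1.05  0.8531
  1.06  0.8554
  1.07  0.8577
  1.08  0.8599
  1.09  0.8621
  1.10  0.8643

£95.58

T = 0.3333;  σ√T = 0.2367
d₁ = [ln(350/450) + (0.083 + 0.41²/2)·0.3333] / 0.2367 = [-0.2513 + 0.0557] / 0.2367 = -0.8264 ⇒ -0.83
d₂ = d₁ − σ√T = -0.8264 − 0.2367 = -1.0632 ⇒ -1.06
e^(−rT) = e^(−0.083·0.3333) = 0.9727
P = 450·0.9727·N(1.06) − 350·N(0.83) = 450·0.9727·0.8554 − 350·0.7967 = 374.4214 − 278.8450 = 95.5764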